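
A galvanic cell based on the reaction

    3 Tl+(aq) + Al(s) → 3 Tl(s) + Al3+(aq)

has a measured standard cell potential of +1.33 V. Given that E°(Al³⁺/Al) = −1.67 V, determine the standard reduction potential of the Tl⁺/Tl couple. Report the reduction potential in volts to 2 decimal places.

In the reaction as written the Tl⁺/Tl couple is reduced (cathode) and Al³⁺/Al is oxidized (anode), so E°cell = E°(Tl⁺/Tl) − E°(Al³⁺/Al).
E°(Tl⁺/Tl) = E°cell + E°(anode) = +1.33 + (−1.67) = −0.34 V.

−0.34 V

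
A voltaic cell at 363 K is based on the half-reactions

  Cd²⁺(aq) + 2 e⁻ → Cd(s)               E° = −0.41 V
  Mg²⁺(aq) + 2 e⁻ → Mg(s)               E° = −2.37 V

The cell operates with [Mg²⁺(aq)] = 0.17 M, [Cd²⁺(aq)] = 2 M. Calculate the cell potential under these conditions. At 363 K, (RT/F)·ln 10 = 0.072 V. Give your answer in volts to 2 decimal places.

Since E°(Cd²⁺/Cd) > E°(Mg²⁺/Mg), Cd²⁺/Cd serves as the cathode.
E°cell = E°cat − E°an = −0.41 − (−2.37) = +1.96 V; n = 2.
For the overall reaction Cd²⁺(aq) + Mg(s) → Cd(s) + Mg²⁺(aq), Q = [Mg²⁺(aq)] / [Cd²⁺(aq)] = 0.085, giving log Q = −1.071.
By the Nernst equation, E = +1.96 − (0.072/2)·(−1.071) = +2.00 V.

+2.00 V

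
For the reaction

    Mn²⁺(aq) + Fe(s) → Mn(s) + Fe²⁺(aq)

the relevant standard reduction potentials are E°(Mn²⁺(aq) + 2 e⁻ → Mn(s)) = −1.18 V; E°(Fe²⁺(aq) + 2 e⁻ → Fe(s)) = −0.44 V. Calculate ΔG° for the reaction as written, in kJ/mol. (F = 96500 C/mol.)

In the reaction as written Mn²⁺(aq) is reduced, so the Mn²⁺/Mn couple is the cathode and Fe²⁺/Fe is the anode.
E°cell = −1.18 − (−0.44) = −0.74 V; balancing electrons gives n = 2.
ΔG° = −nFE°cell = −(2)(96500)(−0.74) J/mol = +143 kJ/mol.

+143 kJ/mol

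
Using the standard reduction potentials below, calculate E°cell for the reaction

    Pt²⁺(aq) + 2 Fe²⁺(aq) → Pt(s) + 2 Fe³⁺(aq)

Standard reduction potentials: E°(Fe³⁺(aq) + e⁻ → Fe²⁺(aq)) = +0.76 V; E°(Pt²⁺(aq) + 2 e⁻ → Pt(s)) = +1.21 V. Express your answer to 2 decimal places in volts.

Pt²⁺(aq) gains electrons, so the Pt²⁺/Pt couple is the cathode; the Fe³⁺/Fe²⁺ couple is the anode.
E°cell = E°(cathode) − E°(anode) = +1.21 − (+0.76) = +0.45 V.
The positive value indicates the reaction is spontaneous as written.

+0.45 V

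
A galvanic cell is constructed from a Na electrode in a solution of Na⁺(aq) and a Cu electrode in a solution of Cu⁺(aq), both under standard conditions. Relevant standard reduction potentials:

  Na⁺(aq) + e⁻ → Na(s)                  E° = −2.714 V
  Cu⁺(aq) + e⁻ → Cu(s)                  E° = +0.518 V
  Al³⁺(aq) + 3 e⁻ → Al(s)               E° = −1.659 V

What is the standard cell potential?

+3.232 V

The Cu⁺/Cu couple has the higher E°, so Cu ion is reduced (cathode) and Na is oxidized (anode).
E°cell = E°(cathode) − E°(anode) = +0.518 − (−2.714) = +3.232 V.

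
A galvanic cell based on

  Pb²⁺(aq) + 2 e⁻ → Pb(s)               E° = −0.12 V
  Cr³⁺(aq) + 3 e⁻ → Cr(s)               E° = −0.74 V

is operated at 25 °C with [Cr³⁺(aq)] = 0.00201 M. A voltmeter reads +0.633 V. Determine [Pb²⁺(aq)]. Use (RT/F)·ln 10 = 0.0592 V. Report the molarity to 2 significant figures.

The Pb²⁺/Pb couple has the larger reduction potential, so it is the cathode: E°cell = −0.12 − (−0.74) = +0.62 V and n = 6.
Since E = E° − (0.0592/n)·log Q, log Q = n(E° − E)/0.0592 = −1.318.
For 3 Pb²⁺(aq) + 2 Cr(s) → 3 Pb(s) + 2 Cr³⁺(aq), the reaction quotient is Q = [Cr³⁺(aq)]^2 / [Pb²⁺(aq)]^3.
Substituting the known concentrations and solving, log [Pb²⁺(aq)] = −1.359 and [Pb²⁺(aq)] = 0.044 M.

0.044 M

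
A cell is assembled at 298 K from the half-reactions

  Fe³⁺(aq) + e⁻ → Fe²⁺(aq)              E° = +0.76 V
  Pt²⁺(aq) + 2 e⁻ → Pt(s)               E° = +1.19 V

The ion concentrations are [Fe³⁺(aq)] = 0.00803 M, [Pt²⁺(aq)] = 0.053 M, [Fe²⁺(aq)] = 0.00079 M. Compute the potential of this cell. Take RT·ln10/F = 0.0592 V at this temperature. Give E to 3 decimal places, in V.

+0.333 V

Since E°(Pt²⁺/Pt) > E°(Fe³⁺/Fe²⁺), Pt²⁺/Pt serves as the cathode.
E°cell = +1.19 − (+0.76) = +0.43 V, with n = 2 electrons transferred.
Balancing gives Pt²⁺(aq) + 2 Fe²⁺(aq) → Pt(s) + 2 Fe³⁺(aq); hence Q = [Fe³⁺(aq)]^2 / ([Pt²⁺(aq)]·[Fe²⁺(aq)]^2) = 1.95×10^3 (log Q = 3.290).
Applying E = E° − (RT ln10/nF)·log Q gives +0.43 − (0.0592/2)(3.290) = +0.333 V.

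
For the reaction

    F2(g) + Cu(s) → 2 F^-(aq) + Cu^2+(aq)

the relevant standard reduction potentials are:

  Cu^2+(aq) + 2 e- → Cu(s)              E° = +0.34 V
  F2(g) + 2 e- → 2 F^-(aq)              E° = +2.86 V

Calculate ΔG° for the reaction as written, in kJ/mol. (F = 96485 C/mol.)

In the reaction as written F2(g) is reduced, so the F₂/F⁻ couple is the cathode and Cu²⁺/Cu is the anode.
E°cell = +2.86 − (+0.34) = +2.52 V; balancing electrons gives n = 2.
ΔG° = −nFE°cell = −(2)(96485)(+2.52) J/mol = −486 kJ/mol.

−486 kJ/mol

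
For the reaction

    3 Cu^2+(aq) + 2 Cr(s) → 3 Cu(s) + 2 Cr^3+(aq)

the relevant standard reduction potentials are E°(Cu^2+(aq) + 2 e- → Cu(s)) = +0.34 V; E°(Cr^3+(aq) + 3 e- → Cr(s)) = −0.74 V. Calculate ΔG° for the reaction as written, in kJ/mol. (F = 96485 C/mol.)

−625 kJ/mol

In the reaction as written Cu^2+(aq) is reduced, so the Cu²⁺/Cu couple is the cathode and Cr³⁺/Cr is the anode.
E°cell = +0.34 − (−0.74) = +1.08 V; balancing electrons gives n = 6.
ΔG° = −nFE°cell = −(6)(96485)(+1.08) J/mol = −625 kJ/mol.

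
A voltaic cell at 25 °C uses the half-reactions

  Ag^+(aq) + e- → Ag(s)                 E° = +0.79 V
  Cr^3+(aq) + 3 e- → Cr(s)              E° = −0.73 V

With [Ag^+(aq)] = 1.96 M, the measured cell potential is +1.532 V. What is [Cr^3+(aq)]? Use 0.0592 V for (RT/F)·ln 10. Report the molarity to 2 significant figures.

With Ag⁺/Ag at the cathode and Cr³⁺/Cr at the anode, E°cell = +0.79 − (−0.73) = +1.52 V (n = 3).
From the Nernst equation, log Q = n(E° − E)/0.0592 = 3·(+1.52 − (+1.532))/0.0592 = −0.608.
For 3 Ag^+(aq) + Cr(s) → 3 Ag(s) + Cr^3+(aq), the reaction quotient is Q = [Cr^3+(aq)] / [Ag^+(aq)]^3.
Isolating [Cr^3+(aq)] in Q = 10^{−0.608} yields log [Cr^3+(aq)] = 0.269, i.e. 1.9 M.

1.9 M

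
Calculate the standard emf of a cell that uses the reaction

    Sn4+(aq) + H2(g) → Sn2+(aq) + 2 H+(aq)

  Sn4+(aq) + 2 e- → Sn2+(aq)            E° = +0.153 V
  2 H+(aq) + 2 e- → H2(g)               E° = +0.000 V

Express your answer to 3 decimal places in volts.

Sn4+(aq) gains electrons, so the Sn⁴⁺/Sn²⁺ couple is the cathode; the 2H⁺/H₂ couple is the anode.
E°cell = E°(cathode) − E°(anode) = +0.153 − (+0.000) = +0.153 V.

+0.153 V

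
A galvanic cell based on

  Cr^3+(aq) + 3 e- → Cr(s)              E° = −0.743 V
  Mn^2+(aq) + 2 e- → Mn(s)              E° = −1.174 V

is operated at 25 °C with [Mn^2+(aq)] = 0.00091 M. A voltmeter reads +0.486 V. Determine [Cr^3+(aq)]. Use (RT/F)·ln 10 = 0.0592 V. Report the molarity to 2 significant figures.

0.017 M

The Cr³⁺/Cr couple has the larger reduction potential, so it is the cathode: E°cell = −0.743 − (−1.174) = +0.431 V and n = 6.
From the Nernst equation, log Q = n(E° − E)/0.0592 = 6·(+0.431 − (+0.486))/0.0592 = −5.574.
For 2 Cr^3+(aq) + 3 Mn(s) → 2 Cr(s) + 3 Mn^2+(aq), the reaction quotient is Q = [Mn^2+(aq)]^3 / [Cr^3+(aq)]^2.
Substituting the known concentrations and solving, log [Cr^3+(aq)] = −1.774 and [Cr^3+(aq)] = 0.017 M.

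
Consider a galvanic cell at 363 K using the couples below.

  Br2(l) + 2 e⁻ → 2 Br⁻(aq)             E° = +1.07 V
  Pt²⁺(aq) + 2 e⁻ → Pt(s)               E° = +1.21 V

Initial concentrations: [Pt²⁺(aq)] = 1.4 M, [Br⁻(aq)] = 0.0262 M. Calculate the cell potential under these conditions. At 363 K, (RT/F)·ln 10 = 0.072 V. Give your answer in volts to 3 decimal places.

+0.031 V

The Pt²⁺/Pt couple has the more positive E°, so it is the cathode; Br₂/Br⁻ is the anode.
E°cell = E°cat − E°an = +1.21 − (+1.07) = +0.14 V; n = 2.
Balancing gives Pt²⁺(aq) + 2 Br⁻(aq) → Pt(s) + Br2(l); hence Q = 1 / ([Pt²⁺(aq)]·[Br⁻(aq)]^2) = 1.04×10^3 (log Q = 3.017).
By the Nernst equation, E = +0.14 − (0.072/2)·(3.017) = +0.031 V.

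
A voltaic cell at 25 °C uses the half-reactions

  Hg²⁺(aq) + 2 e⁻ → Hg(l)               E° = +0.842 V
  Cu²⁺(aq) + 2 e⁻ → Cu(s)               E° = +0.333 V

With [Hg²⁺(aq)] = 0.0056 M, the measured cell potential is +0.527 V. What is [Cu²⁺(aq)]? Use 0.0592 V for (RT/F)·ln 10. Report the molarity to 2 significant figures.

0.0014 M

The Hg²⁺/Hg couple has the larger reduction potential, so it is the cathode: E°cell = +0.842 − (+0.333) = +0.509 V and n = 2.
Rearranging E = E° − (0.0592/n)·log Q gives log Q = 2(+0.509 − (+0.527))/0.0592 = −0.608.
Balancing electrons gives Hg²⁺(aq) + Cu(s) → Hg(l) + Cu²⁺(aq); thus Q = [Cu²⁺(aq)] / [Hg²⁺(aq)].
Solving for the unknown gives log [Cu²⁺(aq)] = −2.860, so [Cu²⁺(aq)] ≈ 0.0014 M.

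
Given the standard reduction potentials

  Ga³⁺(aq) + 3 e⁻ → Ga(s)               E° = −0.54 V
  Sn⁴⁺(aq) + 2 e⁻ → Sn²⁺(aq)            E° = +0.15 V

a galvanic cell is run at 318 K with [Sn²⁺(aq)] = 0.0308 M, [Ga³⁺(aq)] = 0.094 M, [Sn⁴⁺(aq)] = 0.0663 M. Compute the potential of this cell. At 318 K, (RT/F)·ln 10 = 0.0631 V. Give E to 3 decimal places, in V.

The Sn⁴⁺/Sn²⁺ couple has the more positive E°, so it is the cathode; Ga³⁺/Ga is the anode.
The standard potential is +0.15 − (−0.54) = +0.69 V and the balanced reaction transfers n = 6 electrons.
The balanced reaction is 3 Sn⁴⁺(aq) + 2 Ga(s) → 3 Sn²⁺(aq) + 2 Ga³⁺(aq), so Q = ([Sn²⁺(aq)]^3·[Ga³⁺(aq)]^2) / [Sn⁴⁺(aq)]^3 = 0.000886 and log Q = −3.053.
E = E° − (0.0631/n)·log Q = +0.69 − (0.0631/6)(−3.053) = +0.722 V.

+0.722 V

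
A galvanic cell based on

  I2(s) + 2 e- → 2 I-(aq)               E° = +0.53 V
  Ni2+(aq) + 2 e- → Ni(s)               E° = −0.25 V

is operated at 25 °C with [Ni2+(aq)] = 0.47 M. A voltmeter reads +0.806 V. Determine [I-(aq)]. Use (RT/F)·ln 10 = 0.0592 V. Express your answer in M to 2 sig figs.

The I₂/I⁻ couple has the larger reduction potential, so it is the cathode: E°cell = +0.53 − (−0.25) = +0.78 V and n = 2.
Rearranging E = E° − (0.0592/n)·log Q gives log Q = 2(+0.78 − (+0.806))/0.0592 = −0.878.
The balanced reaction is I2(s) + Ni(s) → 2 I-(aq) + Ni2+(aq), so Q = [I-(aq)]^2·[Ni2+(aq)].
Solving for the unknown gives log [I-(aq)] = −0.275, so [I-(aq)] ≈ 0.53 M.

0.53 M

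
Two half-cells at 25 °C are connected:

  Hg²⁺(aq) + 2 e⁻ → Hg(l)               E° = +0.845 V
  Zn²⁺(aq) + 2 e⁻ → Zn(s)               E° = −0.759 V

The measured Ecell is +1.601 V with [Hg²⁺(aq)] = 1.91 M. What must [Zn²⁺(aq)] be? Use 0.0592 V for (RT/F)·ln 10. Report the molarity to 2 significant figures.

2.4 M

With Hg²⁺/Hg at the cathode and Zn²⁺/Zn at the anode, E°cell = +0.845 − (−0.759) = +1.604 V (n = 2).
From the Nernst equation, log Q = n(E° − E)/0.0592 = 2·(+1.604 − (+1.601))/0.0592 = 0.101.
Balancing electrons gives Hg²⁺(aq) + Zn(s) → Hg(l) + Zn²⁺(aq); thus Q = [Zn²⁺(aq)] / [Hg²⁺(aq)].
Isolating [Zn²⁺(aq)] in Q = 10^{0.101} yields log [Zn²⁺(aq)] = 0.382, i.e. 2.4 M.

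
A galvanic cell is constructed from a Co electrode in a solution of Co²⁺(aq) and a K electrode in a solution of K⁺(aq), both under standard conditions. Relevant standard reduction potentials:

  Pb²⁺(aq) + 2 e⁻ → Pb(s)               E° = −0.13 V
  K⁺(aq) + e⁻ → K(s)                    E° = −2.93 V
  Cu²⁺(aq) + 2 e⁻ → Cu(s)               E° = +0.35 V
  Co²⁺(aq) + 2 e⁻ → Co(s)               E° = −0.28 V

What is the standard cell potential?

+2.65 V

The Co²⁺/Co couple has the higher E°, so Co ion is reduced (cathode) and K is oxidized (anode).
E°cell = E°(cathode) − E°(anode) = −0.28 − (−2.93) = +2.65 V.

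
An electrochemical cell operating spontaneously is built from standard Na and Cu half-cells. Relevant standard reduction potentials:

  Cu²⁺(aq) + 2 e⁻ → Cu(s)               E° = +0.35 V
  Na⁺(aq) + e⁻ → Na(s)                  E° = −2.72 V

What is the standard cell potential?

Of the two couples in this cell, the one with the more positive reduction potential is reduced at the cathode: here that is Cu²⁺/Cu (+0.35 V); Na⁺/Na (−2.72 V) is the anode.
E°cell = E°(cathode) − E°(anode) = +0.35 − (−2.72) = +3.07 V.

+3.07 V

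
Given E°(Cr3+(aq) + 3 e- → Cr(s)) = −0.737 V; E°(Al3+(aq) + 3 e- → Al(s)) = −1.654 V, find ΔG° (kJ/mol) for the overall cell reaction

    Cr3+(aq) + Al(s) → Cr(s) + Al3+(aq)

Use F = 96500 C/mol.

In the reaction as written Cr3+(aq) is reduced, so the Cr³⁺/Cr couple is the cathode and Al³⁺/Al is the anode.
E°cell = −0.737 − (−1.654) = +0.917 V; balancing electrons gives n = 3.
ΔG° = −nFE°cell = −(3)(96500)(+0.917) J/mol = −265 kJ/mol.

−265 kJ/mol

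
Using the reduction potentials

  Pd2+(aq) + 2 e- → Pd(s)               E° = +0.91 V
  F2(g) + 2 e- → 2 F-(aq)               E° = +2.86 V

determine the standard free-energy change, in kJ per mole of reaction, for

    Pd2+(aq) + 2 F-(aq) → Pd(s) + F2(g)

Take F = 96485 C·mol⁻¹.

+376 kJ/mol

In the reaction as written Pd2+(aq) is reduced, so the Pd²⁺/Pd couple is the cathode and F₂/F⁻ is the anode.
E°cell = +0.91 − (+2.86) = −1.95 V; balancing electrons gives n = 2.
ΔG° = −nFE°cell = −(2)(96485)(−1.95) J/mol = +376 kJ/mol.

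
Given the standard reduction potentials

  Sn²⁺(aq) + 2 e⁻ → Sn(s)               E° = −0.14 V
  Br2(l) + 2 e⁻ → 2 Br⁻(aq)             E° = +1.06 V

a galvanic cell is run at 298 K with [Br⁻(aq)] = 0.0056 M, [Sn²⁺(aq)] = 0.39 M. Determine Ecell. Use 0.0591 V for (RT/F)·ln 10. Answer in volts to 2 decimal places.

Br₂/Br⁻ is reduced (cathode, E° = +1.06 V) and Sn²⁺/Sn is oxidized (anode).
The standard potential is +1.06 − (−0.14) = +1.20 V and the balanced reaction transfers n = 2 electrons.
For the overall reaction Br2(l) + Sn(s) → 2 Br⁻(aq) + Sn²⁺(aq), Q = [Br⁻(aq)]^2·[Sn²⁺(aq)] = 1.22×10^−5, giving log Q = −4.913.
E = E° − (0.0591/n)·log Q = +1.20 − (0.0591/2)(−4.913) = +1.35 V.

+1.35 V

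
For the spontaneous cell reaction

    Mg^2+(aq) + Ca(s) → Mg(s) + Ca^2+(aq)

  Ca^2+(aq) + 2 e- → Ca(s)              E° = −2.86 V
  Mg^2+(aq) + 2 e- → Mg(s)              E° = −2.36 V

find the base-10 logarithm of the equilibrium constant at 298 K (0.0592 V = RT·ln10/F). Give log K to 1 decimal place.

The Mg²⁺/Mg couple is reduced (cathode); E°cell = −2.36 − (−2.86) = +0.50 V with n = 2.
At equilibrium E = 0, so log K = nE°cell / 0.0592 = (2)(+0.50) / 0.0592 = 16.9.

log K = 16.9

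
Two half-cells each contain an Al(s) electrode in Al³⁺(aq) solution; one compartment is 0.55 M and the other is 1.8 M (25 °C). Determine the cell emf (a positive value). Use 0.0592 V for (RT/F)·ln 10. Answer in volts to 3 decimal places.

For a concentration cell E°cell = 0, since both electrodes use the same couple.
The compartment with the higher Al³⁺(aq) concentration (1.8 M) acts as the cathode; ions are reduced there and produced at the dilute (0.55 M) anode.
With n = 3, Ecell = −(0.0592/3)·log([dilute]/[conc]) = −(0.0592/3)·log(0.55/1.8) = +0.010 V.

0.010 V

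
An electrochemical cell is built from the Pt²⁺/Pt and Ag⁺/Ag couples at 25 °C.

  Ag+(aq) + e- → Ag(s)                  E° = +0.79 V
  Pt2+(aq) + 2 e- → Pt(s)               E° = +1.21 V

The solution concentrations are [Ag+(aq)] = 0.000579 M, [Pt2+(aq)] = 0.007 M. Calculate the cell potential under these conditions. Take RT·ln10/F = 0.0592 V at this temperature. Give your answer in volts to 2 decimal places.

+0.55 V

Since E°(Pt²⁺/Pt) > E°(Ag⁺/Ag), Pt²⁺/Pt serves as the cathode.
E°cell = E°cat − E°an = +1.21 − (+0.79) = +0.42 V; n = 2.
The balanced reaction is Pt2+(aq) + 2 Ag(s) → Pt(s) + 2 Ag+(aq), so Q = [Ag+(aq)]^2 / [Pt2+(aq)] = 4.79×10^−5 and log Q = −4.320.
Applying E = E° − (RT ln10/nF)·log Q gives +0.42 − (0.0592/2)(−4.320) = +0.55 V.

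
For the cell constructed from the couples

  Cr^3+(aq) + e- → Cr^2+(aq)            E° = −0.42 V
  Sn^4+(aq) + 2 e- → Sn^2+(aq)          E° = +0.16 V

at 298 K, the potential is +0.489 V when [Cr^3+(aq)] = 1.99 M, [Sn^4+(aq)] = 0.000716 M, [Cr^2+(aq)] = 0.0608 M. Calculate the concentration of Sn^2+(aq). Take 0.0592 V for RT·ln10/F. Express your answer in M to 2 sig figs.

0.00079 M

Sn⁴⁺/Sn²⁺ is the cathode (higher E°); E°cell = +0.16 − (−0.42) = +0.58 V with n = 2.
Since E = E° − (0.0592/n)·log Q, log Q = n(E° − E)/0.0592 = 3.074.
The balanced reaction is Sn^4+(aq) + 2 Cr^2+(aq) → Sn^2+(aq) + 2 Cr^3+(aq), so Q = ([Sn^2+(aq)]·[Cr^3+(aq)]^2) / ([Sn^4+(aq)]·[Cr^2+(aq)]^2).
Isolating [Sn^2+(aq)] in Q = 10^{3.074} yields log [Sn^2+(aq)] = −3.101, i.e. 0.00079 M.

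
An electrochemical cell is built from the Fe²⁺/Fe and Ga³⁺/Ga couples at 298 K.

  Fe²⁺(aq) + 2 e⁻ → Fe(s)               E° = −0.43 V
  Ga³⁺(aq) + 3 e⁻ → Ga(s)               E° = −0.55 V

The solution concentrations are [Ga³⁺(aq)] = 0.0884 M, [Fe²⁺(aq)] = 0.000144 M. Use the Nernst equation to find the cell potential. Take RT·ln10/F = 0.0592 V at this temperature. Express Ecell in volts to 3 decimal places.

+0.027 V

The Fe²⁺/Fe couple has the more positive E°, so it is the cathode; Ga³⁺/Ga is the anode.
The standard potential is −0.43 − (−0.55) = +0.12 V and the balanced reaction transfers n = 6 electrons.
The balanced reaction is 3 Fe²⁺(aq) + 2 Ga(s) → 3 Fe(s) + 2 Ga³⁺(aq), so Q = [Ga³⁺(aq)]^2 / [Fe²⁺(aq)]^3 = 2.62×10^9 and log Q = 9.418.
By the Nernst equation, E = +0.12 − (0.0592/6)·(9.418) = +0.027 V.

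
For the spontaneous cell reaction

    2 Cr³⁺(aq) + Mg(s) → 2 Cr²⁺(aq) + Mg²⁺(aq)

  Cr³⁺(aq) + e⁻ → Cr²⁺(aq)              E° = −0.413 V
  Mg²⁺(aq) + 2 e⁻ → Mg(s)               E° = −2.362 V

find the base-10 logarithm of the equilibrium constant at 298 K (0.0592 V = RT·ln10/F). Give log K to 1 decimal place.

The Cr³⁺/Cr²⁺ couple is reduced (cathode); E°cell = −0.413 − (−2.362) = +1.949 V with n = 2.
At equilibrium E = 0, so log K = nE°cell / 0.0592 = (2)(+1.949) / 0.0592 = 65.8.

log K = 65.8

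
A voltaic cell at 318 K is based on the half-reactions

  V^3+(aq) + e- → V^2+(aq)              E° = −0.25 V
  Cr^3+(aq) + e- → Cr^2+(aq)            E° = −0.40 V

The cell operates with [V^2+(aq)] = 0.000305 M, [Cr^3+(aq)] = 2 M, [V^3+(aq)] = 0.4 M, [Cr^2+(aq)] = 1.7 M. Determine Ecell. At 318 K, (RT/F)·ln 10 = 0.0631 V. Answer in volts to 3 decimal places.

+0.342 V

Since E°(V³⁺/V²⁺) > E°(Cr³⁺/Cr²⁺), V³⁺/V²⁺ serves as the cathode.
E°cell = E°cat − E°an = −0.25 − (−0.40) = +0.15 V; n = 1.
For the overall reaction V^3+(aq) + Cr^2+(aq) → V^2+(aq) + Cr^3+(aq), Q = ([V^2+(aq)]·[Cr^3+(aq)]) / ([V^3+(aq)]·[Cr^2+(aq)]) = 0.000897, giving log Q = −3.047.
Applying E = E° − (RT ln10/nF)·log Q gives +0.15 − (0.0631/1)(−3.047) = +0.342 V.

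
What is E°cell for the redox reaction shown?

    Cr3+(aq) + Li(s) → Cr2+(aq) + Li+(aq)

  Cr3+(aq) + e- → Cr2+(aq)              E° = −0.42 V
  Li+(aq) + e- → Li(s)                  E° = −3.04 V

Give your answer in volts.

Cr3+(aq) gains electrons, so the Cr³⁺/Cr²⁺ couple is the cathode; the Li⁺/Li couple is the anode.
E°cell = E°(cathode) − E°(anode) = −0.42 − (−3.04) = +2.62 V.

+2.62 V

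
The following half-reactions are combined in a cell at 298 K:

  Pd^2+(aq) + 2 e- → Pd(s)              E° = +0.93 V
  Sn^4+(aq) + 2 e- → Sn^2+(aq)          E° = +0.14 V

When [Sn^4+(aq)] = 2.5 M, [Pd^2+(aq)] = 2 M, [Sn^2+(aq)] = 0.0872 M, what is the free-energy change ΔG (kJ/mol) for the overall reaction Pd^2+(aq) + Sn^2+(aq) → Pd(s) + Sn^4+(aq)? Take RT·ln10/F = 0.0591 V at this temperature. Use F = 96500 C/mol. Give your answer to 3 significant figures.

−146 kJ/mol

The standard cell potential is +0.93 − (+0.14) = +0.79 V, with n = 2 electrons in the balanced equation.
The reaction quotient is [Sn^4+(aq)] / ([Pd^2+(aq)]·[Sn^2+(aq)]) = 14.3; by Nernst, E = +0.79 − (0.0591/2)(1.156) = +0.7558 V.
Then ΔG = −nFE = −2 × 96500 × +0.7558 J/mol = −146 kJ/mol.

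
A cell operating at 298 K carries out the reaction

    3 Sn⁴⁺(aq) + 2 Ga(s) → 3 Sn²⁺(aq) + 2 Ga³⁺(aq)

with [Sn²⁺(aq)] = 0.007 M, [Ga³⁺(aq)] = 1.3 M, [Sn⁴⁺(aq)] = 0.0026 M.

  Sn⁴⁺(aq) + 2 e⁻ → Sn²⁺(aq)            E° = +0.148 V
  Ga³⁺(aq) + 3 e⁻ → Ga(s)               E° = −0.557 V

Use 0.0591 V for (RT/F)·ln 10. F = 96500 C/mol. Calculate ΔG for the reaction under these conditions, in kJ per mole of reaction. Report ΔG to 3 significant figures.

−400 kJ/mol

With Sn⁴⁺/Sn²⁺ reduced at the cathode, E°cell = +0.148 − (−0.557) = +0.705 V and n = 6.
Here Q = ([Sn²⁺(aq)]^3·[Ga³⁺(aq)]^2) / [Sn⁴⁺(aq)]^3 = 33 (log Q = 1.518), giving E = +0.705 − (0.0591/6)·(1.518) = +0.6900 V.
Then ΔG = −nFE = −6 × 96500 × +0.6900 J/mol = −400 kJ/mol.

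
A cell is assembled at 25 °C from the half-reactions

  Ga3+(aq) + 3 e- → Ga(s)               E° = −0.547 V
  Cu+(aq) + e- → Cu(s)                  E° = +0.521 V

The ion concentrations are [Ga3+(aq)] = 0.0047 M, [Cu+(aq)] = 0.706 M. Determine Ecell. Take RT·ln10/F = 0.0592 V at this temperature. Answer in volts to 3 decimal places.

+1.105 V

Cu⁺/Cu is reduced (cathode, E° = +0.521 V) and Ga³⁺/Ga is oxidized (anode).
E°cell = +0.521 − (−0.547) = +1.068 V, with n = 3 electrons transferred.
Balancing gives 3 Cu+(aq) + Ga(s) → 3 Cu(s) + Ga3+(aq); hence Q = [Ga3+(aq)] / [Cu+(aq)]^3 = 0.0134 (log Q = −1.874).
Applying E = E° − (RT ln10/nF)·log Q gives +1.068 − (0.0592/3)(−1.874) = +1.105 V.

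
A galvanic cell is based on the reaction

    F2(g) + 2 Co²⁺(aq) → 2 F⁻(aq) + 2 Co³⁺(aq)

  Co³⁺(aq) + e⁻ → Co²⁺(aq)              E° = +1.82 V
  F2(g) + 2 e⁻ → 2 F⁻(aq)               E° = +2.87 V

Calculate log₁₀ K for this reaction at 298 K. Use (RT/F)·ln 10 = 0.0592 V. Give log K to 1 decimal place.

The F₂/F⁻ couple is reduced (cathode); E°cell = +2.87 − (+1.82) = +1.05 V with n = 2.
At equilibrium E = 0, so log K = nE°cell / 0.0592 = (2)(+1.05) / 0.0592 = 35.5.

log K = 35.5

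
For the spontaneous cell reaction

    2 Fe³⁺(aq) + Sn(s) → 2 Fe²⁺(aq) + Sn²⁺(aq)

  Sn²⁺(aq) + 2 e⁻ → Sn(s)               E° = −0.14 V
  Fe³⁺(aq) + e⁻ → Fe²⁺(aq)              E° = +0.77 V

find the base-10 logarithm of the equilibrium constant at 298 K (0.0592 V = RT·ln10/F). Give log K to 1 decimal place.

log K = 30.7

The Fe³⁺/Fe²⁺ couple is reduced (cathode); E°cell = +0.77 − (−0.14) = +0.91 V with n = 2.
At equilibrium E = 0, so log K = nE°cell / 0.0592 = (2)(+0.91) / 0.0592 = 30.7.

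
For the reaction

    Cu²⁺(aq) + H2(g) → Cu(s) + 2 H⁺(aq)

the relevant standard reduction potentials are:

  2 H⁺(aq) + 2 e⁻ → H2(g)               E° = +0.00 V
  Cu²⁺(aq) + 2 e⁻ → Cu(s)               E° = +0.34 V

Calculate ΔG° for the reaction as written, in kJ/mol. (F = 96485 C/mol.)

−65.6 kJ/mol

In the reaction as written Cu²⁺(aq) is reduced, so the Cu²⁺/Cu couple is the cathode and 2H⁺/H₂ is the anode.
E°cell = +0.34 − (+0.00) = +0.34 V; balancing electrons gives n = 2.
ΔG° = −nFE°cell = −(2)(96485)(+0.34) J/mol = −65.6 kJ/mol.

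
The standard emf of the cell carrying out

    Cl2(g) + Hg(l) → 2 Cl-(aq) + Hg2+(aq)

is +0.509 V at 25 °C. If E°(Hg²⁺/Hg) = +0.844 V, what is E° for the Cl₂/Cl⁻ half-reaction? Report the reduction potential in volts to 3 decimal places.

+1.353 V

In the reaction as written the Cl₂/Cl⁻ couple is reduced (cathode) and Hg²⁺/Hg is oxidized (anode), so E°cell = E°(Cl₂/Cl⁻) − E°(Hg²⁺/Hg).
E°(Cl₂/Cl⁻) = E°cell + E°(anode) = +0.509 + (+0.844) = +1.353 V.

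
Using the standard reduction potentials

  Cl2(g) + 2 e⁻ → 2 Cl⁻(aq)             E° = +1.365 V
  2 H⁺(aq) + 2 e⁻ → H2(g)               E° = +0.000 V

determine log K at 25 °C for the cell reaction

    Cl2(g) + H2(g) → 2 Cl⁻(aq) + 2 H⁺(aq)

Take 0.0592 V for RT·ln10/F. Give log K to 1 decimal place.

The Cl₂/Cl⁻ couple is reduced (cathode); E°cell = +1.365 − (+0.000) = +1.365 V with n = 2.
At equilibrium E = 0, so log K = nE°cell / 0.0592 = (2)(+1.365) / 0.0592 = 46.1.

log K = 46.1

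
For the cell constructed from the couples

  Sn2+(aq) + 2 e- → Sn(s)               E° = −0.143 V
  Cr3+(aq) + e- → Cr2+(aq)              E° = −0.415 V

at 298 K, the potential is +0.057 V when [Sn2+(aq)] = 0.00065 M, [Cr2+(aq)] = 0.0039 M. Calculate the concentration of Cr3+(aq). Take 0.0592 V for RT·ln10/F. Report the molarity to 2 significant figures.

The Sn²⁺/Sn couple has the larger reduction potential, so it is the cathode: E°cell = −0.143 − (−0.415) = +0.272 V and n = 2.
From the Nernst equation, log Q = n(E° − E)/0.0592 = 2·(+0.272 − (+0.057))/0.0592 = 7.264.
The balanced reaction is Sn2+(aq) + 2 Cr2+(aq) → Sn(s) + 2 Cr3+(aq), so Q = [Cr3+(aq)]^2 / ([Sn2+(aq)]·[Cr2+(aq)]^2).
Substituting the known concentrations and solving, log [Cr3+(aq)] = −0.370 and [Cr3+(aq)] = 0.43 M.

0.43 M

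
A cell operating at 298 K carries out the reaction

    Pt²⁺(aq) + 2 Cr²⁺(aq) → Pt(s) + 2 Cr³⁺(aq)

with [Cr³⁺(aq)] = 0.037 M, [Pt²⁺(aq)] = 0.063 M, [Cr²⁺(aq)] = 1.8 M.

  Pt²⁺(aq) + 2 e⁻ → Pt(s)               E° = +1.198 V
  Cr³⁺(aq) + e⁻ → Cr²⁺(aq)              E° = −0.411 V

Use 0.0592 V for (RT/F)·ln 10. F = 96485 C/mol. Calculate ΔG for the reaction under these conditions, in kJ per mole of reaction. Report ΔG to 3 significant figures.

The standard cell potential is +1.198 − (−0.411) = +1.609 V, with n = 2 electrons in the balanced equation.
Here Q = [Cr³⁺(aq)]^2 / ([Pt²⁺(aq)]·[Cr²⁺(aq)]^2) = 0.00671 (log Q = −2.173), giving E = +1.609 − (0.0592/2)·(−2.173) = +1.6733 V.
ΔG = −nFE = −(2)(96485)(+1.6733) J/mol = −323 kJ/mol.

−323 kJ/mol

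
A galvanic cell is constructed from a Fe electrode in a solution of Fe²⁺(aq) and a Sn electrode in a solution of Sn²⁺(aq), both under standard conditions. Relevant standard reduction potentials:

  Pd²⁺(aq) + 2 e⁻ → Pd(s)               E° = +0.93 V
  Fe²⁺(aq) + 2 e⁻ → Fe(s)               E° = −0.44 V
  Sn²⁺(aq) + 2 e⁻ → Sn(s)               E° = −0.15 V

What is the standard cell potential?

+0.29 V

The Sn²⁺/Sn couple has the higher E°, so Sn ion is reduced (cathode) and Fe is oxidized (anode).
E°cell = E°(cathode) − E°(anode) = −0.15 − (−0.44) = +0.29 V.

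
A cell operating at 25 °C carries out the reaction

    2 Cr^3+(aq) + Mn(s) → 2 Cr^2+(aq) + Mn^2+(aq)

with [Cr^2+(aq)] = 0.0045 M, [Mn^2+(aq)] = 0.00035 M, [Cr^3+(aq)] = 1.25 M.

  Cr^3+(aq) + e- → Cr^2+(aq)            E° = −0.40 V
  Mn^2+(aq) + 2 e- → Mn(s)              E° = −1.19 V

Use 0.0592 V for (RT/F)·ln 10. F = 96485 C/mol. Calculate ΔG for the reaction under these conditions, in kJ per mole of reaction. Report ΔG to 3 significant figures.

With Cr³⁺/Cr²⁺ reduced at the cathode, E°cell = −0.40 − (−1.19) = +0.79 V and n = 2.
The reaction quotient is ([Cr^2+(aq)]^2·[Mn^2+(aq)]) / [Cr^3+(aq)]^2 = 4.54×10^−9; by Nernst, E = +0.79 − (0.0592/2)(−8.343) = +1.0370 V.
Finally ΔG = −nFE = −(2)(96485 C/mol)(+1.0370 V) = −200 kJ/mol.

−200 kJ/mol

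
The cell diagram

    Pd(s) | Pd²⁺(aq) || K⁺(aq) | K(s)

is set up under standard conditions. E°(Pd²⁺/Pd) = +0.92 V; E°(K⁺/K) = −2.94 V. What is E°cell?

−3.86 V

By convention the left-hand electrode in cell notation is the anode (oxidation) and the right-hand electrode is the cathode (reduction).
E°cell = E°(right) − E°(left) = −2.94 − (+0.92) = −3.86 V.
The negative sign shows that, as written, the cell would require an external voltage to drive the reaction.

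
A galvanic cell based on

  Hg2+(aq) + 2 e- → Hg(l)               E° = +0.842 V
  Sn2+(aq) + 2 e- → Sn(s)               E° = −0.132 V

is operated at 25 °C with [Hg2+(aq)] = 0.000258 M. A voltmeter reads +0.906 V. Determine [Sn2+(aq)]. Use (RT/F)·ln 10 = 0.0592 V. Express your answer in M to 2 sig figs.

0.051 M

The Hg²⁺/Hg couple has the larger reduction potential, so it is the cathode: E°cell = +0.842 − (−0.132) = +0.974 V and n = 2.
From the Nernst equation, log Q = n(E° − E)/0.0592 = 2·(+0.974 − (+0.906))/0.0592 = 2.297.
Balancing electrons gives Hg2+(aq) + Sn(s) → Hg(l) + Sn2+(aq); thus Q = [Sn2+(aq)] / [Hg2+(aq)].
Isolating [Sn2+(aq)] in Q = 10^{2.297} yields log [Sn2+(aq)] = −1.291, i.e. 0.051 M.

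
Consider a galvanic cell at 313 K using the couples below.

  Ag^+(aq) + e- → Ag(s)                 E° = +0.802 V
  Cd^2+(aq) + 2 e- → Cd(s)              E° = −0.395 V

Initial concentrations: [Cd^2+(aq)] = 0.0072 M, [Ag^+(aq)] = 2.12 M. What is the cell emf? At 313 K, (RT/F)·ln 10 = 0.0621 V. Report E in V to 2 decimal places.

+1.28 V

Since E°(Ag⁺/Ag) > E°(Cd²⁺/Cd), Ag⁺/Ag serves as the cathode.
E°cell = E°cat − E°an = +0.802 − (−0.395) = +1.197 V; n = 2.
Balancing gives 2 Ag^+(aq) + Cd(s) → 2 Ag(s) + Cd^2+(aq); hence Q = [Cd^2+(aq)] / [Ag^+(aq)]^2 = 0.0016 (log Q = −2.795).
By the Nernst equation, E = +1.197 − (0.0621/2)·(−2.795) = +1.28 V.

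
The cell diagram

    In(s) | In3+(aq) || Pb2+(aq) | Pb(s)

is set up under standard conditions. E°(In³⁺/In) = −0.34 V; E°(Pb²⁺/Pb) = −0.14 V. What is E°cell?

By convention the left-hand electrode in cell notation is the anode (oxidation) and the right-hand electrode is the cathode (reduction).
E°cell = E°(right) − E°(left) = −0.14 − (−0.34) = +0.20 V.

+0.20 V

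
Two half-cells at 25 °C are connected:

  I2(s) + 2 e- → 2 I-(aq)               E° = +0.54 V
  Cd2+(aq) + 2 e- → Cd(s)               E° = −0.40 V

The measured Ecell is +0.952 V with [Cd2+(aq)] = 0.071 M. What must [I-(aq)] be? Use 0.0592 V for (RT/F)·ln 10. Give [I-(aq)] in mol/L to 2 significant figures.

2.4 M

With I₂/I⁻ at the cathode and Cd²⁺/Cd at the anode, E°cell = +0.54 − (−0.40) = +0.94 V (n = 2).
Rearranging E = E° − (0.0592/n)·log Q gives log Q = 2(+0.94 − (+0.952))/0.0592 = −0.405.
Balancing electrons gives I2(s) + Cd(s) → 2 I-(aq) + Cd2+(aq); thus Q = [I-(aq)]^2·[Cd2+(aq)].
Isolating [I-(aq)] in Q = 10^{−0.405} yields log [I-(aq)] = 0.372, i.e. 2.4 M.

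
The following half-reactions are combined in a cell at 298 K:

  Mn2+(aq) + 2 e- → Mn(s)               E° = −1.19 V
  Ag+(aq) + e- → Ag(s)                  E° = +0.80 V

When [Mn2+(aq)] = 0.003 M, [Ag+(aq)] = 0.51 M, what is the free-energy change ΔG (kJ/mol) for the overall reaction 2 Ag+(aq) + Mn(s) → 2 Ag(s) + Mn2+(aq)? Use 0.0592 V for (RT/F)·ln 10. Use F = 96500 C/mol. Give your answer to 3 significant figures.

E°cell = +0.80 − (−1.19) = +1.99 V; the balanced reaction transfers n = 2 electrons.
Here Q = [Mn2+(aq)] / [Ag+(aq)]^2 = 0.0115 (log Q = −1.938), giving E = +1.99 − (0.0592/2)·(−1.938) = +2.0474 V.
ΔG = −nFE = −(2)(96500)(+2.0474) J/mol = −395 kJ/mol.

−395 kJ/mol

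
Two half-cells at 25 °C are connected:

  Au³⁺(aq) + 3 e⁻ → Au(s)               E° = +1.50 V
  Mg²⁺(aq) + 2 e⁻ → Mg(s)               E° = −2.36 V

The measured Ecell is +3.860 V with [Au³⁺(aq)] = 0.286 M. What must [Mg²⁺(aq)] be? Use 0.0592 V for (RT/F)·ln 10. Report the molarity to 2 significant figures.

0.43 M

With Au³⁺/Au at the cathode and Mg²⁺/Mg at the anode, E°cell = +1.50 − (−2.36) = +3.86 V (n = 6).
From the Nernst equation, log Q = n(E° − E)/0.0592 = 6·(+3.86 − (+3.860))/0.0592 = 0.000.
Balancing electrons gives 2 Au³⁺(aq) + 3 Mg(s) → 2 Au(s) + 3 Mg²⁺(aq); thus Q = [Mg²⁺(aq)]^3 / [Au³⁺(aq)]^2.
Solving for the unknown gives log [Mg²⁺(aq)] = −0.362, so [Mg²⁺(aq)] ≈ 0.43 M.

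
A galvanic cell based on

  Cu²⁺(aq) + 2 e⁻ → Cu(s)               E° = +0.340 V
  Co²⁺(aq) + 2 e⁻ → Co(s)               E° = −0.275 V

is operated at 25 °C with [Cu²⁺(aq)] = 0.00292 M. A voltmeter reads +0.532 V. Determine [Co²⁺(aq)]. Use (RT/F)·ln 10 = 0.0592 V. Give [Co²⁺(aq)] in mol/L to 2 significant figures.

With Cu²⁺/Cu at the cathode and Co²⁺/Co at the anode, E°cell = +0.340 − (−0.275) = +0.615 V (n = 2).
Since E = E° − (0.0592/n)·log Q, log Q = n(E° − E)/0.0592 = 2.804.
The balanced reaction is Cu²⁺(aq) + Co(s) → Cu(s) + Co²⁺(aq), so Q = [Co²⁺(aq)] / [Cu²⁺(aq)].
Isolating [Co²⁺(aq)] in Q = 10^{2.804} yields log [Co²⁺(aq)] = 0.269, i.e. 1.9 M.

1.9 M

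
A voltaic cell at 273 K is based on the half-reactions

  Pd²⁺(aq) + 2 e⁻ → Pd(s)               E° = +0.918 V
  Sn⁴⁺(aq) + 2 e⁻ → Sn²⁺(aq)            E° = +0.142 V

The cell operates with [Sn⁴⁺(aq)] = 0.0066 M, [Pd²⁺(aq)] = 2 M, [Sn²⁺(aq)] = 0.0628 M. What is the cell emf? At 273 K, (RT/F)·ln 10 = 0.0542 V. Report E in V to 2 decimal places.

+0.81 V

Pd²⁺/Pd is reduced (cathode, E° = +0.918 V) and Sn⁴⁺/Sn²⁺ is oxidized (anode).
The standard potential is +0.918 − (+0.142) = +0.776 V and the balanced reaction transfers n = 2 electrons.
Balancing gives Pd²⁺(aq) + Sn²⁺(aq) → Pd(s) + Sn⁴⁺(aq); hence Q = [Sn⁴⁺(aq)] / ([Pd²⁺(aq)]·[Sn²⁺(aq)]) = 0.0525 (log Q = −1.279).
E = E° − (0.0542/n)·log Q = +0.776 − (0.0542/2)(−1.279) = +0.81 V.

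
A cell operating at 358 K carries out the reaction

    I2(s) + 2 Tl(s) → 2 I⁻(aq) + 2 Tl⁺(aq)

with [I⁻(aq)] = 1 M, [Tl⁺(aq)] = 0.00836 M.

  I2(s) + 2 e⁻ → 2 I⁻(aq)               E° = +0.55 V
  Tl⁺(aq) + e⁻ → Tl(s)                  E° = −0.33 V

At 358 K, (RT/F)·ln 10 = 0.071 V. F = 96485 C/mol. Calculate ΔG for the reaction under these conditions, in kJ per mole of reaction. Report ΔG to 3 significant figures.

−198 kJ/mol

E°cell = +0.55 − (−0.33) = +0.88 V; the balanced reaction transfers n = 2 electrons.
Here Q = [I⁻(aq)]^2·[Tl⁺(aq)]^2 = 6.99×10^−5 (log Q = −4.156), giving E = +0.88 − (0.071/2)·(−4.156) = +1.0275 V.
Then ΔG = −nFE = −2 × 96485 × +1.0275 J/mol = −198 kJ/mol.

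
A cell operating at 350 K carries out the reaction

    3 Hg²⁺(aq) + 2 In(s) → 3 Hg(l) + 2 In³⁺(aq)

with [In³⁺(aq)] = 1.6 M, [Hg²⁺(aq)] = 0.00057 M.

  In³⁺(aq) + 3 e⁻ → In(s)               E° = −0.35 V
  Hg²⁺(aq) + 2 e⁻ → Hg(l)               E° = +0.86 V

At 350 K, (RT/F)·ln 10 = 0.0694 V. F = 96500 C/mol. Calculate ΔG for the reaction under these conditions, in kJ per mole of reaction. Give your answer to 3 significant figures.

−633 kJ/mol

With Hg²⁺/Hg reduced at the cathode, E°cell = +0.86 − (−0.35) = +1.21 V and n = 6.
The reaction quotient is [In³⁺(aq)]^2 / [Hg²⁺(aq)]^3 = 1.38×10^10; by Nernst, E = +1.21 − (0.0694/6)(10.141) = +1.0927 V.
Then ΔG = −nFE = −6 × 96500 × +1.0927 J/mol = −633 kJ/mol.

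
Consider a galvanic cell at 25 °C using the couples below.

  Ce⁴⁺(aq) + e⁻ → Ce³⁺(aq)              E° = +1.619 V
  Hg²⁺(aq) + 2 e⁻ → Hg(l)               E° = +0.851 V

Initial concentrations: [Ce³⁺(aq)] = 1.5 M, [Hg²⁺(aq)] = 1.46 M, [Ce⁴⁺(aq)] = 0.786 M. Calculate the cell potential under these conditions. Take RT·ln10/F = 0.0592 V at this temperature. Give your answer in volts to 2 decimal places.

Since E°(Ce⁴⁺/Ce³⁺) > E°(Hg²⁺/Hg), Ce⁴⁺/Ce³⁺ serves as the cathode.
E°cell = +1.619 − (+0.851) = +0.768 V, with n = 2 electrons transferred.
Balancing gives 2 Ce⁴⁺(aq) + Hg(l) → 2 Ce³⁺(aq) + Hg²⁺(aq); hence Q = ([Ce³⁺(aq)]^2·[Hg²⁺(aq)]) / [Ce⁴⁺(aq)]^2 = 5.32 (log Q = 0.726).
By the Nernst equation, E = +0.768 − (0.0592/2)·(0.726) = +0.75 V.

+0.75 V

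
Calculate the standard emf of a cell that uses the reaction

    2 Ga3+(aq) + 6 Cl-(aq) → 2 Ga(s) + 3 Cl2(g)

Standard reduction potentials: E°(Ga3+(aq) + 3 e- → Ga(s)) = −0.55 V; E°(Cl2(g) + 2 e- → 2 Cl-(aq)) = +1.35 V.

In the reaction as written, Ga3+(aq) is reduced (cathode) and Cl2(g) is produced by oxidation at the anode.
E°cell = E°(cathode) − E°(anode) = −0.55 − (+1.35) = −1.90 V.

−1.90 V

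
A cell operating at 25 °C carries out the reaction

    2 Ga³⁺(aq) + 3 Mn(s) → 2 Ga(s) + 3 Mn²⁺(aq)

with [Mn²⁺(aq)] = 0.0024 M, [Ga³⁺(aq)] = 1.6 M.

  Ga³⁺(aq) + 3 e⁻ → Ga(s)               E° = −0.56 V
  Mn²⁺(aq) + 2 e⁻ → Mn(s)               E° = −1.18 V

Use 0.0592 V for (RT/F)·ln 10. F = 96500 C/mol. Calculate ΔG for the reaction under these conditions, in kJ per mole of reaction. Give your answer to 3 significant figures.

−406 kJ/mol

E°cell = −0.56 − (−1.18) = +0.62 V; the balanced reaction transfers n = 6 electrons.
The reaction quotient is [Mn²⁺(aq)]^3 / [Ga³⁺(aq)]^2 = 5.4×10^−9; by Nernst, E = +0.62 − (0.0592/6)(−8.268) = +0.7016 V.
Finally ΔG = −nFE = −(6)(96500 C/mol)(+0.7016 V) = −406 kJ/mol.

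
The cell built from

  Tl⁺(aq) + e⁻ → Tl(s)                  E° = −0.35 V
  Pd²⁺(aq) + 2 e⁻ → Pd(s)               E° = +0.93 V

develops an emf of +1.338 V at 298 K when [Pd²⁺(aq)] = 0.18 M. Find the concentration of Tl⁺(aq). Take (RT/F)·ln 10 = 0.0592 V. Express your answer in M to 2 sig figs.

0.044 M

The Pd²⁺/Pd couple has the larger reduction potential, so it is the cathode: E°cell = +0.93 − (−0.35) = +1.28 V and n = 2.
Rearranging E = E° − (0.0592/n)·log Q gives log Q = 2(+1.28 − (+1.338))/0.0592 = −1.959.
Balancing electrons gives Pd²⁺(aq) + 2 Tl(s) → Pd(s) + 2 Tl⁺(aq); thus Q = [Tl⁺(aq)]^2 / [Pd²⁺(aq)].
Solving for the unknown gives log [Tl⁺(aq)] = −1.352, so [Tl⁺(aq)] ≈ 0.044 M.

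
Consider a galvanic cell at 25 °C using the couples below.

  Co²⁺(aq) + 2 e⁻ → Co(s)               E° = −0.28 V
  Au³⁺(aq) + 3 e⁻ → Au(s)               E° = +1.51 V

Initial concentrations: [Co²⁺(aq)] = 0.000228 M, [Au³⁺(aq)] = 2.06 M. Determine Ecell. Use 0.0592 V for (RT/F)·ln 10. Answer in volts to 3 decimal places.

Since E°(Au³⁺/Au) > E°(Co²⁺/Co), Au³⁺/Au serves as the cathode.
E°cell = E°cat − E°an = +1.51 − (−0.28) = +1.79 V; n = 6.
The balanced reaction is 2 Au³⁺(aq) + 3 Co(s) → 2 Au(s) + 3 Co²⁺(aq), so Q = [Co²⁺(aq)]^3 / [Au³⁺(aq)]^2 = 2.79×10^−12 and log Q = −11.554.
E = E° − (0.0592/n)·log Q = +1.79 − (0.0592/6)(−11.554) = +1.904 V.

+1.904 V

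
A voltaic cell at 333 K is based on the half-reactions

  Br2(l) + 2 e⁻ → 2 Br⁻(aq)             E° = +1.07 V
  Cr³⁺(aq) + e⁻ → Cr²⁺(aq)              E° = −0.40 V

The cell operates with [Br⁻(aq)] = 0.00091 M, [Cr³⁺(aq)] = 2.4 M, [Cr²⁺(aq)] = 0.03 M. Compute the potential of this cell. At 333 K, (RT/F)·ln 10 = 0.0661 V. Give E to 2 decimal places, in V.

The Br₂/Br⁻ couple has the more positive E°, so it is the cathode; Cr³⁺/Cr²⁺ is the anode.
E°cell = +1.07 − (−0.40) = +1.47 V, with n = 2 electrons transferred.
The balanced reaction is Br2(l) + 2 Cr²⁺(aq) → 2 Br⁻(aq) + 2 Cr³⁺(aq), so Q = ([Br⁻(aq)]^2·[Cr³⁺(aq)]^2) / [Cr²⁺(aq)]^2 = 0.0053 and log Q = −2.276.
Applying E = E° − (RT ln10/nF)·log Q gives +1.47 − (0.0661/2)(−2.276) = +1.55 V.

+1.55 V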